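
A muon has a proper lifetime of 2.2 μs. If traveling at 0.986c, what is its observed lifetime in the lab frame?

Proper lifetime τ₀ = 2.2 μs
γ = 1/√(1 - 0.986²) = 5.997
τ = γτ₀ = 5.997 × 2.2 μs = 13.19 μs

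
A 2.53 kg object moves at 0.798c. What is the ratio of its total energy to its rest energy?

E = γmc², E₀ = mc²
E/E₀ = γ = 1/√(1 - 0.798²) = 1.659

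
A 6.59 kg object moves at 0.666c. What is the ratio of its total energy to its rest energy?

E = γmc², E₀ = mc²
E/E₀ = γ = 1/√(1 - 0.666²) = 1.341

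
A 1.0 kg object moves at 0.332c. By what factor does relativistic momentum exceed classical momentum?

p_rel = γmv, p_class = mv
Ratio = γ = 1/√(1 - 0.332²) = 1.060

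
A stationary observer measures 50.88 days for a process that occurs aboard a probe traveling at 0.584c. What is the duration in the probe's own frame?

Dilated time Δt = 50.88 days
γ = 1/√(1 - 0.584²) = 1.232
Δt₀ = Δt/γ = 50.88/1.232 = 41.30 days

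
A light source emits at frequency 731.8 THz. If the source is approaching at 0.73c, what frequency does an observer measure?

β = v/c = 0.73
(1+β)/(1-β) = 1.73/0.27 = 6.407
Doppler factor = √(6.407) = 2.531
f_obs = 731.8 × 2.531 = 1852 THz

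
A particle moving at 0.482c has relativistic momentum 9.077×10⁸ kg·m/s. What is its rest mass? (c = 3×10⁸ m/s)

γ = 1/√(1 - 0.482²) = 1.1413
v = 0.482 × 3×10⁸ = 1.446×10⁸ m/s
m = p/(γv) = 9.077×10⁸/(1.1413 × 1.446×10⁸) = 5.500 kg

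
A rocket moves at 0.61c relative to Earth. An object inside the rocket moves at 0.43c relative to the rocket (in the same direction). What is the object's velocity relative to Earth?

u = (u' + v)/(1 + u'v/c²)
Numerator: 0.43 + 0.61 = 1.04
Denominator: 1 + 0.2623 = 1.2623
u = 1.04/1.2623 = 0.8239c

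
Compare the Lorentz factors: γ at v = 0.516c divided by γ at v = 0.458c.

γ₁ = 1/√(1 - 0.516²) = 1.1674
γ₂ = 1/√(1 - 0.458²) = 1.1249
γ₁/γ₂ = 1.1674/1.1249 = 1.038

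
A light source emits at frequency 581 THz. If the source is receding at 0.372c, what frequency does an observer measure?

β = v/c = 0.372
(1-β)/(1+β) = 0.628/1.372 = 0.45773
Doppler factor = √(0.45773) = 0.6766
f_obs = 581 × 0.6766 = 393.1 THz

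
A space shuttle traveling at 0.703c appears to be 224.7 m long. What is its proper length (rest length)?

Contracted length L = 224.7 m
γ = 1/√(1 - 0.703²) = 1.406
L₀ = γL = 1.406 × 224.7 = 315.9 m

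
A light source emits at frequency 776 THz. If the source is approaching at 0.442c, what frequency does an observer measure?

β = v/c = 0.442
(1+β)/(1-β) = 1.442/0.558 = 2.58423
Doppler factor = √(2.58423) = 1.6076
f_obs = 776 × 1.6076 = 1247 THz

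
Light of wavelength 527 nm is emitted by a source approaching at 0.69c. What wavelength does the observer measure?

β = 0.69
Wavelength Doppler factor = √(0.31/1.69) = √(0.1834) = 0.4283
λ_obs = 527 × 0.4283 = 225.7 nm (blueshift)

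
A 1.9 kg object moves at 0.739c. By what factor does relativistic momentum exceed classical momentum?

p_rel = γmv, p_class = mv
Ratio = γ = 1/√(1 - 0.739²) = 1.484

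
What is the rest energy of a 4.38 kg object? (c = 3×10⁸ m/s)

c² = (3×10⁸)² = 9.000×10¹⁶ m²/s²
E₀ = mc² = 4.38 × 9.000×10¹⁶ = 3.942×10¹⁷ J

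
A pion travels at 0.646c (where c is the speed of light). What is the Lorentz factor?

v/c = 0.646, so (v/c)² = 0.417316
1 - (v/c)² = 0.582684
γ = 1/√(0.582684) = 1.310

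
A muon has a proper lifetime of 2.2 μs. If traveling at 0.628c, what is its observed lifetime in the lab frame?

Proper lifetime τ₀ = 2.2 μs
γ = 1/√(1 - 0.628²) = 1.285
τ = γτ₀ = 1.285 × 2.2 μs = 2.827 μs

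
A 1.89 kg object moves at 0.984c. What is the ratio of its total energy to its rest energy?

E = γmc², E₀ = mc²
E/E₀ = γ = 1/√(1 - 0.984²) = 5.613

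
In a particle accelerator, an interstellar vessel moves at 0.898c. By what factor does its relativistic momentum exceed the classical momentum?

p_rel = γmv, p_class = mv
Ratio = γ = 1/√(1 - 0.898²)
= 1/√(0.193596) = 2.273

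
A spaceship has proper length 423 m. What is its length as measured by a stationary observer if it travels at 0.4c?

Proper length L₀ = 423 m
γ = 1/√(1 - 0.4²) = 1.091
L = L₀/γ = 423/1.091 = 387.7 m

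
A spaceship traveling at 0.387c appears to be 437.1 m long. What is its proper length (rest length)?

Contracted length L = 437.1 m
γ = 1/√(1 - 0.387²) = 1.0845
L₀ = γL = 1.0845 × 437.1 = 474.0 m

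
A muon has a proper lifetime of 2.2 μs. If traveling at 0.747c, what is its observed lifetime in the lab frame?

Proper lifetime τ₀ = 2.2 μs
γ = 1/√(1 - 0.747²) = 1.504
τ = γτ₀ = 1.504 × 2.2 μs = 3.309 μs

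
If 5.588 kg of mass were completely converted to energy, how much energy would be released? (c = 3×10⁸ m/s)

Using E = mc²:
c² = (3×10⁸)² = 9×10¹⁶ m²/s²
E = 5.588 × 9×10¹⁶ = 5.029×10¹⁷ J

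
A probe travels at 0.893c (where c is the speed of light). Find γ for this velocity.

v/c = 0.893, so (v/c)² = 0.797449
1 - (v/c)² = 0.202551
γ = 1/√(0.202551) = 2.222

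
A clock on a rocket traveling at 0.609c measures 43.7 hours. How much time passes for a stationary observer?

Proper time Δt₀ = 43.7 hours
γ = 1/√(1 - 0.609²) = 1.2608
Δt = γΔt₀ = 1.2608 × 43.7 = 55.10 hours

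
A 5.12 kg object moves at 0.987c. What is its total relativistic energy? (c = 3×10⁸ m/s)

γ = 1/√(1 - 0.987²) = 6.222
mc² = 5.12 × (3×10⁸)² = 4.608×10¹⁷ J
E = γmc² = 6.222 × 4.608×10¹⁷ = 2.867×10¹⁸ J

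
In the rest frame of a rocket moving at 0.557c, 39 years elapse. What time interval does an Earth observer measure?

Proper time Δt₀ = 39 years
γ = 1/√(1 - 0.557²) = 1.204
Δt = γΔt₀ = 1.204 × 39 = 46.96 years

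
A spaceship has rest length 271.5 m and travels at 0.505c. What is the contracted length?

Proper length L₀ = 271.5 m
γ = 1/√(1 - 0.505²) = 1.159
L = L₀/γ = 271.5/1.159 = 234.3 m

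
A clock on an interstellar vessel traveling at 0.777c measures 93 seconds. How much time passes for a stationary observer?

Proper time Δt₀ = 93 seconds
γ = 1/√(1 - 0.777²) = 1.5886
Δt = γΔt₀ = 1.5886 × 93 = 147.7 seconds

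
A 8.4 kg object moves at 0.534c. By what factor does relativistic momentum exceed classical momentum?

p_rel = γmv, p_class = mv
Ratio = γ = 1/√(1 - 0.534²) = 1.183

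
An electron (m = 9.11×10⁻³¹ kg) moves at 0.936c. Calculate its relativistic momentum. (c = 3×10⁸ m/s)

γ = 1/√(1 - 0.936²) = 2.8409
v = 0.936 × 3×10⁸ = 2.808×10⁸ m/s
p = γmv = 2.8409 × 9.11×10⁻³¹ × 2.808×10⁸ = 7.267×10⁻²² kg·m/s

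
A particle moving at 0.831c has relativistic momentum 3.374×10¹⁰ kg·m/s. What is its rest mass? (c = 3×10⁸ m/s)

γ = 1/√(1 - 0.831²) = 1.79768
v = 0.831 × 3×10⁸ = 2.493×10⁸ m/s
m = p/(γv) = 3.374×10¹⁰/(1.79768 × 2.493×10⁸) = 75.29 kg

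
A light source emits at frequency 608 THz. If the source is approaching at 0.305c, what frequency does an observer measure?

β = v/c = 0.305
(1+β)/(1-β) = 1.305/0.695 = 1.8777
Doppler factor = √(1.8777) = 1.3703
f_obs = 608 × 1.3703 = 833.1 THz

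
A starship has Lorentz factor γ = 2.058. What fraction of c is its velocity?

From γ = 1/√(1 - v²/c²):
1/γ² = 1/2.058² = 0.2361
v²/c² = 1 - 0.2361 = 0.7639
v/c = √(0.7639) = 0.8740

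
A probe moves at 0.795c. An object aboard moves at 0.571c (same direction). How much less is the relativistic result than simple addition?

Classical: u' + v = 0.571 + 0.795 = 1.366c
Relativistic: u = (0.571 + 0.795)/(1 + 0.453945) = 1.366/1.453945 = 0.9395c
Difference: 1.366 - 0.9395 = 0.4265c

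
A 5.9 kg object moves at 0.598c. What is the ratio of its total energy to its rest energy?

E = γmc², E₀ = mc²
E/E₀ = γ = 1/√(1 - 0.598²) = 1.248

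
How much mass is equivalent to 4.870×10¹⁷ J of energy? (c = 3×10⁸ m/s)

From E = mc², we get m = E/c²
c² = (3×10⁸)² = 9×10¹⁶ m²/s²
m = 4.870×10¹⁷ / 9×10¹⁶ = 5.411 kg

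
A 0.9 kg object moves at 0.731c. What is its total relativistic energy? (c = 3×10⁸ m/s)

γ = 1/√(1 - 0.731²) = 1.465
mc² = 0.9 × (3×10⁸)² = 8.100×10¹⁶ J
E = γmc² = 1.465 × 8.100×10¹⁶ = 1.187×10¹⁷ J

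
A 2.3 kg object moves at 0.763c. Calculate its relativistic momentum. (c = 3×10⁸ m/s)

γ = 1/√(1 - 0.763²) = 1.54703
v = 0.763 × 3×10⁸ = 2.289×10⁸ m/s
p = γmv = 1.54703 × 2.3 × 2.289×10⁸ = 8.145×10⁸ kg·m/s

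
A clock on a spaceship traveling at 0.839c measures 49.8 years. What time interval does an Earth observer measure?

Proper time Δt₀ = 49.8 years
γ = 1/√(1 - 0.839²) = 1.8378
Δt = γΔt₀ = 1.8378 × 49.8 = 91.52 years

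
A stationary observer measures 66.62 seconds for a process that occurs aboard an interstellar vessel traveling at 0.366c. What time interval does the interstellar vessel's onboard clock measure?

Dilated time Δt = 66.62 seconds
γ = 1/√(1 - 0.366²) = 1.0746
Δt₀ = Δt/γ = 66.62/1.0746 = 62.00 seconds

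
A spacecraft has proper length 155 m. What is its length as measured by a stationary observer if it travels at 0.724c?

Proper length L₀ = 155 m
γ = 1/√(1 - 0.724²) = 1.450
L = L₀/γ = 155/1.450 = 106.9 m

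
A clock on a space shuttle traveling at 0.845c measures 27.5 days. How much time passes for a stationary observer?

Proper time Δt₀ = 27.5 days
γ = 1/√(1 - 0.845²) = 1.86998
Δt = γΔt₀ = 1.86998 × 27.5 = 51.42 days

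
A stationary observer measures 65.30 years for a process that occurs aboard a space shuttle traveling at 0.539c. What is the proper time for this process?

Dilated time Δt = 65.30 years
γ = 1/√(1 - 0.539²) = 1.1872
Δt₀ = Δt/γ = 65.30/1.1872 = 55.00 years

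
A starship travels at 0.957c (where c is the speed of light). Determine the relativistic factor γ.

v/c = 0.957, so (v/c)² = 0.915849
1 - (v/c)² = 0.084151
γ = 1/√(0.084151) = 3.447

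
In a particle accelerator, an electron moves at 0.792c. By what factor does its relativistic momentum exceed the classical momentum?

p_rel = γmv, p_class = mv
Ratio = γ = 1/√(1 - 0.792²)
= 1/√(0.372736) = 1.638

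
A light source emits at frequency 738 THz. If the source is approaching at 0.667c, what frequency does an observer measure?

β = v/c = 0.667
(1+β)/(1-β) = 1.667/0.333 = 5.006
Doppler factor = √(5.006) = 2.237
f_obs = 738 × 2.237 = 1651 THz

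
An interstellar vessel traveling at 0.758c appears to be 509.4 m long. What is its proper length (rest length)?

Contracted length L = 509.4 m
γ = 1/√(1 - 0.758²) = 1.5331
L₀ = γL = 1.5331 × 509.4 = 781.0 m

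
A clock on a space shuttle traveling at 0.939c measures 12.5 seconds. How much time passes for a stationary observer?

Proper time Δt₀ = 12.5 seconds
γ = 1/√(1 - 0.939²) = 2.908
Δt = γΔt₀ = 2.908 × 12.5 = 36.35 seconds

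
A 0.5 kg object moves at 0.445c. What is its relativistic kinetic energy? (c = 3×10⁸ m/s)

γ = 1/√(1 - 0.445²) = 1.11666
γ - 1 = 0.11666
KE = (γ-1)mc² = 0.11666 × 0.5 × (3×10⁸)² = 5.250×10¹⁵ J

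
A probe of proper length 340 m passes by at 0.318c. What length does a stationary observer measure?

Proper length L₀ = 340 m
γ = 1/√(1 - 0.318²) = 1.05475
L = L₀/γ = 340/1.05475 = 322.4 m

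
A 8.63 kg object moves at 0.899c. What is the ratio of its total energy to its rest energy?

E = γmc², E₀ = mc²
E/E₀ = γ = 1/√(1 - 0.899²) = 2.283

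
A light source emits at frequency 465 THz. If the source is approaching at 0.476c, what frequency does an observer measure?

β = v/c = 0.476
(1+β)/(1-β) = 1.476/0.524 = 2.8168
Doppler factor = √(2.8168) = 1.6783
f_obs = 465 × 1.6783 = 780.4 THz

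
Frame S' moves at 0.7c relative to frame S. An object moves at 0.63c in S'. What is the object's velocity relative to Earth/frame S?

u = (u' + v)/(1 + u'v/c²)
Numerator: 0.63 + 0.7 = 1.33
Denominator: 1 + 0.441 = 1.441
u = 1.33/1.441 = 0.9230c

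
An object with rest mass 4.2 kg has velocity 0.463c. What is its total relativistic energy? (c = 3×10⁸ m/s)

γ = 1/√(1 - 0.463²) = 1.1282
mc² = 4.2 × (3×10⁸)² = 3.780×10¹⁷ J
E = γmc² = 1.1282 × 3.780×10¹⁷ = 4.265×10¹⁷ J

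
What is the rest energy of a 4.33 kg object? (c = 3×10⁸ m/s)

c² = (3×10⁸)² = 9.000×10¹⁶ m²/s²
E₀ = mc² = 4.33 × 9.000×10¹⁶ = 3.897×10¹⁷ J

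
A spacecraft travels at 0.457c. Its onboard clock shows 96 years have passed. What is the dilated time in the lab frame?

Proper time Δt₀ = 96 years
γ = 1/√(1 - 0.457²) = 1.124
Δt = γΔt₀ = 1.124 × 96 = 107.9 years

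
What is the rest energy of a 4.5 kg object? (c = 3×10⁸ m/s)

c² = (3×10⁸)² = 9.000×10¹⁶ m²/s²
E₀ = mc² = 4.5 × 9.000×10¹⁶ = 4.050×10¹⁷ J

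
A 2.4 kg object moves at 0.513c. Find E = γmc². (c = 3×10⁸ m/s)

γ = 1/√(1 - 0.513²) = 1.165
mc² = 2.4 × (3×10⁸)² = 2.160×10¹⁷ J
E = γmc² = 1.165 × 2.160×10¹⁷ = 2.516×10¹⁷ J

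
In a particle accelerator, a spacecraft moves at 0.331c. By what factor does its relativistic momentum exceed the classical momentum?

p_rel = γmv, p_class = mv
Ratio = γ = 1/√(1 - 0.331²)
= 1/√(0.890439) = 1.060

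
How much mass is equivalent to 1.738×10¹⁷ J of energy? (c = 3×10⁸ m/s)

From E = mc², we get m = E/c²
c² = (3×10⁸)² = 9×10¹⁶ m²/s²
m = 1.738×10¹⁷ / 9×10¹⁶ = 1.931 kg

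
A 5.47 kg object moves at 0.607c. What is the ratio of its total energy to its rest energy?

E = γmc², E₀ = mc²
E/E₀ = γ = 1/√(1 - 0.607²) = 1.258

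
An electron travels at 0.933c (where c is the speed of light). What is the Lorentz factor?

v/c = 0.933, so (v/c)² = 0.870489
1 - (v/c)² = 0.129511
γ = 1/√(0.129511) = 2.779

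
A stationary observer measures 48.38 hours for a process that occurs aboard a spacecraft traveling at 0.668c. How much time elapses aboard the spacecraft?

Dilated time Δt = 48.38 hours
γ = 1/√(1 - 0.668²) = 1.344
Δt₀ = Δt/γ = 48.38/1.344 = 36.00 hours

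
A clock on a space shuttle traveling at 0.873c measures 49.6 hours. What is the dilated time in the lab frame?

Proper time Δt₀ = 49.6 hours
γ = 1/√(1 - 0.873²) = 2.050
Δt = γΔt₀ = 2.050 × 49.6 = 101.7 hours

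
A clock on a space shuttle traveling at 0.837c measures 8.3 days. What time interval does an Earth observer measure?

Proper time Δt₀ = 8.3 days
γ = 1/√(1 - 0.837²) = 1.8275
Δt = γΔt₀ = 1.8275 × 8.3 = 15.17 days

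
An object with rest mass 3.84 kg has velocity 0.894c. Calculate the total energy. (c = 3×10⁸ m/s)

γ = 1/√(1 - 0.894²) = 2.2318
mc² = 3.84 × (3×10⁸)² = 3.456×10¹⁷ J
E = γmc² = 2.2318 × 3.456×10¹⁷ = 7.713×10¹⁷ J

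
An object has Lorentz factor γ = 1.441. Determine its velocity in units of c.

From γ = 1/√(1 - v²/c²):
1/γ² = 1/1.441² = 0.4816
v²/c² = 1 - 0.4816 = 0.5184
v/c = √(0.5184) = 0.7200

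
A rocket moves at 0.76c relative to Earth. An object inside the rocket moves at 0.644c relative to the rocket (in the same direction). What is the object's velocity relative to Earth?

u = (u' + v)/(1 + u'v/c²)
Numerator: 0.644 + 0.76 = 1.404
Denominator: 1 + 0.48944 = 1.48944
u = 1.404/1.48944 = 0.9426c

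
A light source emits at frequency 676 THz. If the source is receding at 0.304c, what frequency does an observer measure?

β = v/c = 0.304
(1-β)/(1+β) = 0.696/1.304 = 0.53374
Doppler factor = √(0.53374) = 0.7306
f_obs = 676 × 0.7306 = 493.9 THz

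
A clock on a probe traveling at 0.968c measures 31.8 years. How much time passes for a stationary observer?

Proper time Δt₀ = 31.8 years
γ = 1/√(1 - 0.968²) = 3.985
Δt = γΔt₀ = 3.985 × 31.8 = 126.7 years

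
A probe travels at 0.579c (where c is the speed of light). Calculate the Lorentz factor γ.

v/c = 0.579, so (v/c)² = 0.335241
1 - (v/c)² = 0.664759
γ = 1/√(0.664759) = 1.227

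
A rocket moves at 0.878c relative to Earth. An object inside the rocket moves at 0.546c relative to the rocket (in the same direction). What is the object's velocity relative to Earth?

u = (u' + v)/(1 + u'v/c²)
Numerator: 0.546 + 0.878 = 1.424
Denominator: 1 + 0.479388 = 1.479388
u = 1.424/1.479388 = 0.9626c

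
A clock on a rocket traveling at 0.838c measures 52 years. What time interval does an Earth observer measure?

Proper time Δt₀ = 52 years
γ = 1/√(1 - 0.838²) = 1.8326
Δt = γΔt₀ = 1.8326 × 52 = 95.30 years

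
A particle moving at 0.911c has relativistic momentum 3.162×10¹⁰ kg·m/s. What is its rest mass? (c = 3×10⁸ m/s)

γ = 1/√(1 - 0.911²) = 2.425
v = 0.911 × 3×10⁸ = 2.733×10⁸ m/s
m = p/(γv) = 3.162×10¹⁰/(2.425 × 2.733×10⁸) = 47.71 kg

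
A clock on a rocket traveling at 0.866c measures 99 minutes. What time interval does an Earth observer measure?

Proper time Δt₀ = 99 minutes
γ = 1/√(1 - 0.866²) = 2.000
Δt = γΔt₀ = 2.000 × 99 = 198.0 minutes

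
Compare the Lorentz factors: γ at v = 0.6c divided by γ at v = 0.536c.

γ₁ = 1/√(1 - 0.6²) = 1.250
γ₂ = 1/√(1 - 0.536²) = 1.185
γ₁/γ₂ = 1.250/1.185 = 1.055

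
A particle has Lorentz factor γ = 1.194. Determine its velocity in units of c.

From γ = 1/√(1 - v²/c²):
1/γ² = 1/1.194² = 0.7014
v²/c² = 1 - 0.7014 = 0.2986
v/c = √(0.2986) = 0.5464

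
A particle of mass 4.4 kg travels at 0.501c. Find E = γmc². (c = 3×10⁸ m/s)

γ = 1/√(1 - 0.501²) = 1.1555
mc² = 4.4 × (3×10⁸)² = 3.960×10¹⁷ J
E = γmc² = 1.1555 × 3.960×10¹⁷ = 4.576×10¹⁷ J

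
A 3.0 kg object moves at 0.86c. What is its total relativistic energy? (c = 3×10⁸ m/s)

γ = 1/√(1 - 0.86²) = 1.9597
mc² = 3.0 × (3×10⁸)² = 2.700×10¹⁷ J
E = γmc² = 1.9597 × 2.700×10¹⁷ = 5.291×10¹⁷ J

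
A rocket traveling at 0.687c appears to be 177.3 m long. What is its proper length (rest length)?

Contracted length L = 177.3 m
γ = 1/√(1 - 0.687²) = 1.376
L₀ = γL = 1.376 × 177.3 = 244.0 m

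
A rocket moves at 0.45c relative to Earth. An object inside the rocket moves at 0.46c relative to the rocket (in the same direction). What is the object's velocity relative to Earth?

u = (u' + v)/(1 + u'v/c²)
Numerator: 0.46 + 0.45 = 0.91
Denominator: 1 + 0.207 = 1.207
u = 0.91/1.207 = 0.7539c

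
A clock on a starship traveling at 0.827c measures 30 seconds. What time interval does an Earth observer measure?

Proper time Δt₀ = 30 seconds
γ = 1/√(1 - 0.827²) = 1.7787
Δt = γΔt₀ = 1.7787 × 30 = 53.36 seconds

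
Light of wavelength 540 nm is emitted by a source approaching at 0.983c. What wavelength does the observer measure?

β = 0.983
Wavelength Doppler factor = √(0.017/1.983) = √(0.008573) = 0.09259
λ_obs = 540 × 0.09259 = 50.00 nm (blueshift)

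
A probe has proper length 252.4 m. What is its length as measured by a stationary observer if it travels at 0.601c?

Proper length L₀ = 252.4 m
γ = 1/√(1 - 0.601²) = 1.2512
L = L₀/γ = 252.4/1.2512 = 201.7 m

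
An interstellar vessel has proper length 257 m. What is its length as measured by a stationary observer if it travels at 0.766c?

Proper length L₀ = 257 m
γ = 1/√(1 - 0.766²) = 1.556
L = L₀/γ = 257/1.556 = 165.2 m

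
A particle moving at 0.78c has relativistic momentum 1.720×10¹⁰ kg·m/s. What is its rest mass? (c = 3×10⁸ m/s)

γ = 1/√(1 - 0.78²) = 1.598
v = 0.78 × 3×10⁸ = 2.340×10⁸ m/s
m = p/(γv) = 1.720×10¹⁰/(1.598 × 2.340×10⁸) = 46.00 kg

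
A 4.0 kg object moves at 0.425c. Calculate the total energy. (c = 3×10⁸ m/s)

γ = 1/√(1 - 0.425²) = 1.1047
mc² = 4.0 × (3×10⁸)² = 3.600×10¹⁷ J
E = γmc² = 1.1047 × 3.600×10¹⁷ = 3.977×10¹⁷ J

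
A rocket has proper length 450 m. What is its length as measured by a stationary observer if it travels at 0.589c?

Proper length L₀ = 450 m
γ = 1/√(1 - 0.589²) = 1.2374
L = L₀/γ = 450/1.2374 = 363.7 m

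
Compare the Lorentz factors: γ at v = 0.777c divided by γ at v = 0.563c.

γ₁ = 1/√(1 - 0.777²) = 1.589
γ₂ = 1/√(1 - 0.563²) = 1.210
γ₁/γ₂ = 1.589/1.210 = 1.313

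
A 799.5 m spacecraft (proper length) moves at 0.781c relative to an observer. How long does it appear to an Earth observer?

Proper length L₀ = 799.5 m
γ = 1/√(1 - 0.781²) = 1.6012
L = L₀/γ = 799.5/1.6012 = 499.3 m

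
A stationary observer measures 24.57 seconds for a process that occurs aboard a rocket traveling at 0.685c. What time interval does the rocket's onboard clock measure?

Dilated time Δt = 24.57 seconds
γ = 1/√(1 - 0.685²) = 1.373
Δt₀ = Δt/γ = 24.57/1.373 = 17.90 seconds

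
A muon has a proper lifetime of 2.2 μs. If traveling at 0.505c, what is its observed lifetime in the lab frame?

Proper lifetime τ₀ = 2.2 μs
γ = 1/√(1 - 0.505²) = 1.1586
τ = γτ₀ = 1.1586 × 2.2 μs = 2.549 μs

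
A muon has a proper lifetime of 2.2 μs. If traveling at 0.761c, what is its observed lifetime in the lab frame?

Proper lifetime τ₀ = 2.2 μs
γ = 1/√(1 - 0.761²) = 1.5414
τ = γτ₀ = 1.5414 × 2.2 μs = 3.391 μs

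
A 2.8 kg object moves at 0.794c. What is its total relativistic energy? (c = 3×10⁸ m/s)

γ = 1/√(1 - 0.794²) = 1.645
mc² = 2.8 × (3×10⁸)² = 2.520×10¹⁷ J
E = γmc² = 1.645 × 2.520×10¹⁷ = 4.145×10¹⁷ J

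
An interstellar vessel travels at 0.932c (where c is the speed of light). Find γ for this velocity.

v/c = 0.932, so (v/c)² = 0.868624
1 - (v/c)² = 0.131376
γ = 1/√(0.131376) = 2.759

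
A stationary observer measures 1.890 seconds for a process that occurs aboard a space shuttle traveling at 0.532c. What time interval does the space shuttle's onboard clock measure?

Dilated time Δt = 1.890 seconds
γ = 1/√(1 - 0.532²) = 1.181
Δt₀ = Δt/γ = 1.890/1.181 = 1.600 seconds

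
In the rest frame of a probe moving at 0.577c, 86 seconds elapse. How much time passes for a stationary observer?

Proper time Δt₀ = 86 seconds
γ = 1/√(1 - 0.577²) = 1.224
Δt = γΔt₀ = 1.224 × 86 = 105.3 seconds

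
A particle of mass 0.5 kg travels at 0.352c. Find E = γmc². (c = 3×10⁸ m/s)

γ = 1/√(1 - 0.352²) = 1.0684
mc² = 0.5 × (3×10⁸)² = 4.500×10¹⁶ J
E = γmc² = 1.0684 × 4.500×10¹⁶ = 4.808×10¹⁶ J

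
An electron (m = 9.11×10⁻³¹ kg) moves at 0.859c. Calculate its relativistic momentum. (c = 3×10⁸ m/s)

γ = 1/√(1 - 0.859²) = 1.953
v = 0.859 × 3×10⁸ = 2.577×10⁸ m/s
p = γmv = 1.953 × 9.11×10⁻³¹ × 2.577×10⁸ = 4.585×10⁻²² kg·m/s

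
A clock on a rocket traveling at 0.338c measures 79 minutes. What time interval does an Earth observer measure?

Proper time Δt₀ = 79 minutes
γ = 1/√(1 - 0.338²) = 1.0625
Δt = γΔt₀ = 1.0625 × 79 = 83.94 minutes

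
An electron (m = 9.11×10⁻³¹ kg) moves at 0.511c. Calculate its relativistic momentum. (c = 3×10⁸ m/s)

γ = 1/√(1 - 0.511²) = 1.1634
v = 0.511 × 3×10⁸ = 1.533×10⁸ m/s
p = γmv = 1.1634 × 9.11×10⁻³¹ × 1.533×10⁸ = 1.625×10⁻²² kg·m/s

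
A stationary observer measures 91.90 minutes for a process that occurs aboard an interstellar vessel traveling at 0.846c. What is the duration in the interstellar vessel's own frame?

Dilated time Δt = 91.90 minutes
γ = 1/√(1 - 0.846²) = 1.8755
Δt₀ = Δt/γ = 91.90/1.8755 = 49.00 minutes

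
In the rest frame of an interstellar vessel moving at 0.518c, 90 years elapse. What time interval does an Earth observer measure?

Proper time Δt₀ = 90 years
γ = 1/√(1 - 0.518²) = 1.169
Δt = γΔt₀ = 1.169 × 90 = 105.2 years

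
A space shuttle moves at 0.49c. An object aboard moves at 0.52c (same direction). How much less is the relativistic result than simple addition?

Classical: u' + v = 0.52 + 0.49 = 1.01c
Relativistic: u = (0.52 + 0.49)/(1 + 0.2548) = 1.01/1.2548 = 0.8049c
Difference: 1.01 - 0.8049 = 0.2051c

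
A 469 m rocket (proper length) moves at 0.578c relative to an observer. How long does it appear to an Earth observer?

Proper length L₀ = 469 m
γ = 1/√(1 - 0.578²) = 1.2254
L = L₀/γ = 469/1.2254 = 382.7 m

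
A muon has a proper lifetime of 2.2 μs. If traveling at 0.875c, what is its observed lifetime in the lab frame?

Proper lifetime τ₀ = 2.2 μs
γ = 1/√(1 - 0.875²) = 2.0656
τ = γτ₀ = 2.0656 × 2.2 μs = 4.544 μs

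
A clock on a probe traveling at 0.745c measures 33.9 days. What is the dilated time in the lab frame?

Proper time Δt₀ = 33.9 days
γ = 1/√(1 - 0.745²) = 1.499
Δt = γΔt₀ = 1.499 × 33.9 = 50.82 days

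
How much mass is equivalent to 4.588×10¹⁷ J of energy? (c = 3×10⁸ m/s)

From E = mc², we get m = E/c²
c² = (3×10⁸)² = 9×10¹⁶ m²/s²
m = 4.588×10¹⁷ / 9×10¹⁶ = 5.098 kg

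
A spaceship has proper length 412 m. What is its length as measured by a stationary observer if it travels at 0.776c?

Proper length L₀ = 412 m
γ = 1/√(1 - 0.776²) = 1.585
L = L₀/γ = 412/1.585 = 259.9 m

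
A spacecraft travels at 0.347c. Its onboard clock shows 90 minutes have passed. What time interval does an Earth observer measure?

Proper time Δt₀ = 90 minutes
γ = 1/√(1 - 0.347²) = 1.06625
Δt = γΔt₀ = 1.06625 × 90 = 95.96 minutes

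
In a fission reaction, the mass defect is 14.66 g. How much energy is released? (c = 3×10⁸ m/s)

Convert mass defect: Δm = 14.66 g = 0.01466 kg
E = Δm·c² = 0.01466 × (3×10⁸)²
= 0.01466 × 9×10¹⁶ = 1.319×10¹⁵ J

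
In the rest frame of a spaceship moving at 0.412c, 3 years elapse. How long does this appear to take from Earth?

Proper time Δt₀ = 3 years
γ = 1/√(1 - 0.412²) = 1.09747
Δt = γΔt₀ = 1.09747 × 3 = 3.292 years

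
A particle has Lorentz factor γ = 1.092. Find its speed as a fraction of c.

From γ = 1/√(1 - v²/c²):
1/γ² = 1/1.092² = 0.8386
v²/c² = 1 - 0.8386 = 0.1614
v/c = √(0.1614) = 0.4017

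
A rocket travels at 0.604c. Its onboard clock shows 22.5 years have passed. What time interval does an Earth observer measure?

Proper time Δt₀ = 22.5 years
γ = 1/√(1 - 0.604²) = 1.2547
Δt = γΔt₀ = 1.2547 × 22.5 = 28.23 years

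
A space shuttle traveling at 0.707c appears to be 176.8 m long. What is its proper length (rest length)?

Contracted length L = 176.8 m
γ = 1/√(1 - 0.707²) = 1.414
L₀ = γL = 1.414 × 176.8 = 250.0 m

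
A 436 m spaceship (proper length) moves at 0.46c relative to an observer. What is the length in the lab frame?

Proper length L₀ = 436 m
γ = 1/√(1 - 0.46²) = 1.1262
L = L₀/γ = 436/1.1262 = 387.1 m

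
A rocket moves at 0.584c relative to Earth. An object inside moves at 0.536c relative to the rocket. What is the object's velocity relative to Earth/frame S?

u = (u' + v)/(1 + u'v/c²)
Numerator: 0.536 + 0.584 = 1.12
Denominator: 1 + 0.313024 = 1.313024
u = 1.12/1.313024 = 0.8530c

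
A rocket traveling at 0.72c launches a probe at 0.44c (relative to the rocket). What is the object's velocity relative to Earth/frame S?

u = (u' + v)/(1 + u'v/c²)
Numerator: 0.44 + 0.72 = 1.16
Denominator: 1 + 0.3168 = 1.3168
u = 1.16/1.3168 = 0.8809c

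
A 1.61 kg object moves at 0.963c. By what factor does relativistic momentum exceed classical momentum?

p_rel = γmv, p_class = mv
Ratio = γ = 1/√(1 - 0.963²) = 3.711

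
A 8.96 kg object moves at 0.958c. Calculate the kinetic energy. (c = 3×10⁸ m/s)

γ = 1/√(1 - 0.958²) = 3.487
γ - 1 = 2.487
KE = (γ-1)mc² = 2.487 × 8.96 × (3×10⁸)² = 2.006×10¹⁸ J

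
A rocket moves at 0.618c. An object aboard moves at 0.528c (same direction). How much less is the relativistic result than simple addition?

Classical: u' + v = 0.528 + 0.618 = 1.146c
Relativistic: u = (0.528 + 0.618)/(1 + 0.326304) = 1.146/1.326304 = 0.8641c
Difference: 1.146 - 0.8641 = 0.2819c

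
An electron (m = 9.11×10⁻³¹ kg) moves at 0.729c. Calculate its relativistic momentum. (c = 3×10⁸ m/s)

γ = 1/√(1 - 0.729²) = 1.461
v = 0.729 × 3×10⁸ = 2.187×10⁸ m/s
p = γmv = 1.461 × 9.11×10⁻³¹ × 2.187×10⁸ = 2.911×10⁻²² kg·m/s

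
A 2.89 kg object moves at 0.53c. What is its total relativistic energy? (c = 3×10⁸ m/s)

γ = 1/√(1 - 0.53²) = 1.179
mc² = 2.89 × (3×10⁸)² = 2.601×10¹⁷ J
E = γmc² = 1.179 × 2.601×10¹⁷ = 3.067×10¹⁷ J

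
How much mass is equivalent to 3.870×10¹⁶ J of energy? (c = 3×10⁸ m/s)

From E = mc², we get m = E/c²
c² = (3×10⁸)² = 9×10¹⁶ m²/s²
m = 3.870×10¹⁶ / 9×10¹⁶ = 0.4300 kg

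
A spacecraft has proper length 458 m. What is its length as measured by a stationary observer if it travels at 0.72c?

Proper length L₀ = 458 m
γ = 1/√(1 - 0.72²) = 1.441
L = L₀/γ = 458/1.441 = 317.8 m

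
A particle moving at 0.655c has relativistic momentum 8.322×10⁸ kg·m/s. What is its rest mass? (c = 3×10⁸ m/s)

γ = 1/√(1 - 0.655²) = 1.3234
v = 0.655 × 3×10⁸ = 1.965×10⁸ m/s
m = p/(γv) = 8.322×10⁸/(1.3234 × 1.965×10⁸) = 3.200 kg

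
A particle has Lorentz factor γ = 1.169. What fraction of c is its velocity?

From γ = 1/√(1 - v²/c²):
1/γ² = 1/1.169² = 0.7318
v²/c² = 1 - 0.7318 = 0.2682
v/c = √(0.2682) = 0.5179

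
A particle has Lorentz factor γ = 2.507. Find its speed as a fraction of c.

From γ = 1/√(1 - v²/c²):
1/γ² = 1/2.507² = 0.1591
v²/c² = 1 - 0.1591 = 0.8409
v/c = √(0.8409) = 0.9170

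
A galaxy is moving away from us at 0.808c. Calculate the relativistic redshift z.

β = 0.808
(1+β)/(1-β) = 1.808/0.192 = 9.417
√(9.417) = 3.069
z = 3.069 - 1 = 2.069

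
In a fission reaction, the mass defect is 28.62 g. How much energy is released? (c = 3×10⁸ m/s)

Convert mass defect: Δm = 28.62 g = 0.02862 kg
E = Δm·c² = 0.02862 × (3×10⁸)²
= 0.02862 × 9×10¹⁶ = 2.576×10¹⁵ J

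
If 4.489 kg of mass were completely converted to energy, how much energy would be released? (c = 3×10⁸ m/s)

Using E = mc²:
c² = (3×10⁸)² = 9×10¹⁶ m²/s²
E = 4.489 × 9×10¹⁶ = 4.040×10¹⁷ J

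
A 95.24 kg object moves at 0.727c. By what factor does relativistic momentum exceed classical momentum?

p_rel = γmv, p_class = mv
Ratio = γ = 1/√(1 - 0.727²) = 1.456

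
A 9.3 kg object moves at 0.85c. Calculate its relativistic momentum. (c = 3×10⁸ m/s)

γ = 1/√(1 - 0.85²) = 1.8983
v = 0.85 × 3×10⁸ = 2.550×10⁸ m/s
p = γmv = 1.8983 × 9.3 × 2.550×10⁸ = 4.502×10⁹ kg·m/s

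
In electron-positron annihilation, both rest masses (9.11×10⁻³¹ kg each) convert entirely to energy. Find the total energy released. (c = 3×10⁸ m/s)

Both particles have the same rest mass, so total mass = 2m
E = 2m·c² = 2 × 9.11×10⁻³¹ × (3×10⁸)²
= 2 × 9.11×10⁻³¹ × 9×10¹⁶
= 1.640×10⁻¹³ J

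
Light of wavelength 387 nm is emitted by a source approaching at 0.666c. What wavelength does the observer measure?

β = 0.666
Wavelength Doppler factor = √(0.334/1.666) = √(0.2005) = 0.4478
λ_obs = 387 × 0.4478 = 173.3 nm (blueshift)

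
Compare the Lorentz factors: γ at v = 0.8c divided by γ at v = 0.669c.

γ₁ = 1/√(1 - 0.8²) = 1.667
γ₂ = 1/√(1 - 0.669²) = 1.345
γ₁/γ₂ = 1.667/1.345 = 1.239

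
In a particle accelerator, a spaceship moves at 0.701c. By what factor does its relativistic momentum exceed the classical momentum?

p_rel = γmv, p_class = mv
Ratio = γ = 1/√(1 - 0.701²)
= 1/√(0.508599) = 1.402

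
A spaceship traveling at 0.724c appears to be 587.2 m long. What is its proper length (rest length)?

Contracted length L = 587.2 m
γ = 1/√(1 - 0.724²) = 1.4497
L₀ = γL = 1.4497 × 587.2 = 851.3 m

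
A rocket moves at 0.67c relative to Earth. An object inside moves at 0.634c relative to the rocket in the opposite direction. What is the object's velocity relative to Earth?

Object's velocity in rocket frame is u' = -0.634c
u = (u' + v)/(1 + u'v/c²) = (v - 0.634)/(1 - 0.634·v/c²)
Numerator: 0.67 - 0.634 = 0.036
Denominator: 1 - 0.42478 = 0.57522
u = 0.036/0.57522 = 0.06258c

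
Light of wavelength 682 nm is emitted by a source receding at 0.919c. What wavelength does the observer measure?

β = 0.919
Wavelength Doppler factor = √(1.919/0.081) = √(23.6914) = 4.8674
λ_obs = 682 × 4.8674 = 3320 nm (redshift)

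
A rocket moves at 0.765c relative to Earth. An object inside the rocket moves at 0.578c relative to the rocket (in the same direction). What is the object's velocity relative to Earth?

u = (u' + v)/(1 + u'v/c²)
Numerator: 0.578 + 0.765 = 1.343
Denominator: 1 + 0.44217 = 1.44217
u = 1.343/1.44217 = 0.9312c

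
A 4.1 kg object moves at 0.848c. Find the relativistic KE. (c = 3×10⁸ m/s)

γ = 1/√(1 - 0.848²) = 1.8868
γ - 1 = 0.8868
KE = (γ-1)mc² = 0.8868 × 4.1 × (3×10⁸)² = 3.272×10¹⁷ J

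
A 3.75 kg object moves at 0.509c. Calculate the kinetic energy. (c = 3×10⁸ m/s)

γ = 1/√(1 - 0.509²) = 1.16176
γ - 1 = 0.16176
KE = (γ-1)mc² = 0.16176 × 3.75 × (3×10⁸)² = 5.459×10¹⁶ J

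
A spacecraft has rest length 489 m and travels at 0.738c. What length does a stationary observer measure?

Proper length L₀ = 489 m
γ = 1/√(1 - 0.738²) = 1.482
L = L₀/γ = 489/1.482 = 330.0 m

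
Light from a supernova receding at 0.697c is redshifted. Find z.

β = 0.697
(1+β)/(1-β) = 1.697/0.303 = 5.601
√(5.601) = 2.367
z = 2.367 - 1 = 1.367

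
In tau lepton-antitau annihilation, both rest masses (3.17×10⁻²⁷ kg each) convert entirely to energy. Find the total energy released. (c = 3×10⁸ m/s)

Both particles have the same rest mass, so total mass = 2m
E = 2m·c² = 2 × 3.17×10⁻²⁷ × (3×10⁸)²
= 2 × 3.17×10⁻²⁷ × 9×10¹⁶
= 5.706×10⁻¹⁰ J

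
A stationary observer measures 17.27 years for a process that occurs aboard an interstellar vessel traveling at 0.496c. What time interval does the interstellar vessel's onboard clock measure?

Dilated time Δt = 17.27 years
γ = 1/√(1 - 0.496²) = 1.1516
Δt₀ = Δt/γ = 17.27/1.1516 = 15.00 years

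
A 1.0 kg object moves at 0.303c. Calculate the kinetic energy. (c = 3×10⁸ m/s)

γ = 1/√(1 - 0.303²) = 1.04933
γ - 1 = 0.04933
KE = (γ-1)mc² = 0.04933 × 1.0 × (3×10⁸)² = 4.440×10¹⁵ J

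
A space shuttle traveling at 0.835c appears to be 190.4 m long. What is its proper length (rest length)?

Contracted length L = 190.4 m
γ = 1/√(1 - 0.835²) = 1.817
L₀ = γL = 1.817 × 190.4 = 346.0 m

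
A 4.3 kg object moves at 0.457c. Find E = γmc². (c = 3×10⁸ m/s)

γ = 1/√(1 - 0.457²) = 1.1243
mc² = 4.3 × (3×10⁸)² = 3.870×10¹⁷ J
E = γmc² = 1.1243 × 3.870×10¹⁷ = 4.351×10¹⁷ J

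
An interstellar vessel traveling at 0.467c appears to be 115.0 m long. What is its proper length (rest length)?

Contracted length L = 115.0 m
γ = 1/√(1 - 0.467²) = 1.131
L₀ = γL = 1.131 × 115.0 = 130.1 m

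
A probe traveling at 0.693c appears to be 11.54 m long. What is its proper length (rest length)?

Contracted length L = 11.54 m
γ = 1/√(1 - 0.693²) = 1.387
L₀ = γL = 1.387 × 11.54 = 16.01 m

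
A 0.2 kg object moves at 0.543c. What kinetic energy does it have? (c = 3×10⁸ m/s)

γ = 1/√(1 - 0.543²) = 1.19086
γ - 1 = 0.19086
KE = (γ-1)mc² = 0.19086 × 0.2 × (3×10⁸)² = 3.435×10¹⁵ J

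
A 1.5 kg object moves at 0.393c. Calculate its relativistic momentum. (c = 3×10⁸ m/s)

γ = 1/√(1 - 0.393²) = 1.0875
v = 0.393 × 3×10⁸ = 1.179×10⁸ m/s
p = γmv = 1.0875 × 1.5 × 1.179×10⁸ = 1.923×10⁸ kg·m/s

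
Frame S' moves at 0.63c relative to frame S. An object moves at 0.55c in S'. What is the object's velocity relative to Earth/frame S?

u = (u' + v)/(1 + u'v/c²)
Numerator: 0.55 + 0.63 = 1.18
Denominator: 1 + 0.3465 = 1.3465
u = 1.18/1.3465 = 0.8763c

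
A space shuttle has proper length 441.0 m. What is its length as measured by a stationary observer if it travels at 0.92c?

Proper length L₀ = 441.0 m
γ = 1/√(1 - 0.92²) = 2.552
L = L₀/γ = 441.0/2.552 = 172.8 m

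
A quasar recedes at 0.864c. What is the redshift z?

β = 0.864
(1+β)/(1-β) = 1.864/0.136 = 13.706
√(13.706) = 3.702
z = 3.702 - 1 = 2.702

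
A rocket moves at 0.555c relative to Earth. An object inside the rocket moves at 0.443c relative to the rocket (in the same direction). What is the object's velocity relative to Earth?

u = (u' + v)/(1 + u'v/c²)
Numerator: 0.443 + 0.555 = 0.998
Denominator: 1 + 0.245865 = 1.245865
u = 0.998/1.245865 = 0.8010c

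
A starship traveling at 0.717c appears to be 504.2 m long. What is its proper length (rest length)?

Contracted length L = 504.2 m
γ = 1/√(1 - 0.717²) = 1.4346
L₀ = γL = 1.4346 × 504.2 = 723.3 m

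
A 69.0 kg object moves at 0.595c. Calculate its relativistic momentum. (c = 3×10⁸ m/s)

γ = 1/√(1 - 0.595²) = 1.244
v = 0.595 × 3×10⁸ = 1.785×10⁸ m/s
p = γmv = 1.244 × 69.0 × 1.785×10⁸ = 1.532×10¹⁰ kg·m/s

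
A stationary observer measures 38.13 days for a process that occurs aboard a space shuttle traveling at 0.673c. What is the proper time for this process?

Dilated time Δt = 38.13 days
γ = 1/√(1 - 0.673²) = 1.352
Δt₀ = Δt/γ = 38.13/1.352 = 28.20 days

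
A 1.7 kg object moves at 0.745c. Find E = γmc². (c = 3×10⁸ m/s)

γ = 1/√(1 - 0.745²) = 1.4991
mc² = 1.7 × (3×10⁸)² = 1.530×10¹⁷ J
E = γmc² = 1.4991 × 1.530×10¹⁷ = 2.294×10¹⁷ J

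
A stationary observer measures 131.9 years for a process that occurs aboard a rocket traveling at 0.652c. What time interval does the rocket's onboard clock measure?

Dilated time Δt = 131.9 years
γ = 1/√(1 - 0.652²) = 1.319
Δt₀ = Δt/γ = 131.9/1.319 = 100.0 years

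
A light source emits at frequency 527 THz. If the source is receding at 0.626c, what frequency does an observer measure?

β = v/c = 0.626
(1-β)/(1+β) = 0.374/1.626 = 0.2300
Doppler factor = √(0.2300) = 0.4796
f_obs = 527 × 0.4796 = 252.7 THz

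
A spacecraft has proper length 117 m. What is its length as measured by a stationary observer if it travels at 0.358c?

Proper length L₀ = 117 m
γ = 1/√(1 - 0.358²) = 1.071
L = L₀/γ = 117/1.071 = 109.2 m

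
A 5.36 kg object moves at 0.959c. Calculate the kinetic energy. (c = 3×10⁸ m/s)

γ = 1/√(1 - 0.959²) = 3.529
γ - 1 = 2.529
KE = (γ-1)mc² = 2.529 × 5.36 × (3×10⁸)² = 1.220×10¹⁸ J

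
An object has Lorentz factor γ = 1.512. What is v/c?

From γ = 1/√(1 - v²/c²):
1/γ² = 1/1.512² = 0.4374
v²/c² = 1 - 0.4374 = 0.5626
v/c = √(0.5626) = 0.7501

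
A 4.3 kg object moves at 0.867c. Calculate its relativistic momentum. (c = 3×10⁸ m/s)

γ = 1/√(1 - 0.867²) = 2.0068
v = 0.867 × 3×10⁸ = 2.601×10⁸ m/s
p = γmv = 2.0068 × 4.3 × 2.601×10⁸ = 2.244×10⁹ kg·m/s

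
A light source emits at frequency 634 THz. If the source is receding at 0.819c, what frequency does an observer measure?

β = v/c = 0.819
(1-β)/(1+β) = 0.181/1.819 = 0.099505
Doppler factor = √(0.099505) = 0.3154
f_obs = 634 × 0.3154 = 200.0 THz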